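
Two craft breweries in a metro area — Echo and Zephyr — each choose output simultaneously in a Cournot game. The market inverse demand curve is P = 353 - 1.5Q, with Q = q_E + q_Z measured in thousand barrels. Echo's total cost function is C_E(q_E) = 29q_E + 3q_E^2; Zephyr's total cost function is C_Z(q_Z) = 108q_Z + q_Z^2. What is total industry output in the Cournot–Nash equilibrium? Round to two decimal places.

69.51

Echo's profit: π_E = (353 - 1.5Q)q_E - (29q_E + 3q_E²). Setting ∂π_E/∂q_E = 0: 324 - 9q_E - (3/2)(q_Z) = 0.
Zephyr's profit: π_Z = (353 - 1.5Q)q_Z - (108q_Z + q_Z²). Setting ∂π_Z/∂q_Z = 0: 245 - 5q_Z - (3/2)(q_E) = 0.
So q_E = (324 - (3/2)q_Z)/9 and q_Z = (245 - (3/2)q_E)/5.
Solving the pair: q_E = 1670/57, q_Z = 764/19.
Total output Q = 1670/57 + 764/19 = 69.5088.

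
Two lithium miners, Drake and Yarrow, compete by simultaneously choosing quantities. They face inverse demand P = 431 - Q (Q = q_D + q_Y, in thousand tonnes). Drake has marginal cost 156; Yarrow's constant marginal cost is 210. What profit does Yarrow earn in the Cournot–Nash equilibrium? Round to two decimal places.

Drake's profit: π_D = (431 - Q)q_D - (156q_D). Setting ∂π_D/∂q_D = 0: 275 - 2q_D - (q_Y) = 0.
Yarrow's first-order condition: 221 - 2q_Y - (q_D) = 0.
Rearranging gives the reaction functions q_D = (275 - q_Y)/2 and q_Y = (221 - q_D)/2.
Solving the pair: q_D = 329/3, q_Y = 167/3.
Price P = 431 - 496/3 = 797/3.
Yarrow's profit: (797/3 - 210)·(167/3) = 3098.7778.

3098.78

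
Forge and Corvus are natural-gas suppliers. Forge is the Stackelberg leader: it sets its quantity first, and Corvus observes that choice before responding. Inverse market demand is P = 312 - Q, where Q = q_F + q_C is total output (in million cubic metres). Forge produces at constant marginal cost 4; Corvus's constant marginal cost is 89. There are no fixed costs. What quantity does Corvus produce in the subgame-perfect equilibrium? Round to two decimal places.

13.25

Solve by backward induction. Given q_F, the follower Corvus maximises π_C = (312 - q_F - q_C)q_C - 89q_C.
Setting the follower's marginal profit to zero, 223 - q_F - 2q_C = 0, i.e. q_C = (223 - q_F)/2.
Forge substitutes q_C(q_F) into its own profit: π_F = q_F(312 - q_F - (223 - q_F)/2) - 4q_F = (401/2 - (1/2)q_F)q_F - 4q_F.
Leader FOC: 393/2 - q_F = 0, so q_F = 393/2.
Then q_C = (223 - 393/2)/2 = 53/4.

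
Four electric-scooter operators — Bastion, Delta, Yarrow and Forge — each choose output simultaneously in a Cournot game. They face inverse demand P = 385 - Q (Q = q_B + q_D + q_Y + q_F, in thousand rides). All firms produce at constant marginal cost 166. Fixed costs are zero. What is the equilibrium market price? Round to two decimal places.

209.80

Each firm earns π_i = (385 - Q)q_i - 166q_i.
First-order condition (treating rivals' output as given): 219 - 2q_i - Σ_{j≠i} q_j = 0.
By symmetry each firm produces the same amount; substituting Σ_{j≠i} q_j = 3q_i yields q_i = 219/5.
Total output Q = 876/5, so price P = 385 - 876/5 = 1049/5.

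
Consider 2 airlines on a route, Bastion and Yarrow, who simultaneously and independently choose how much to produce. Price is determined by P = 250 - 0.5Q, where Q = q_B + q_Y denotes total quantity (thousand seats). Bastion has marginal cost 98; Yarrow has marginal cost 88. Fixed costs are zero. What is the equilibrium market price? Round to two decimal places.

Bastion's profit: π_B = (250 - 0.5Q)q_B - (98q_B). Setting ∂π_B/∂q_B = 0: 152 - q_B - (1/2)(q_Y) = 0.
Yarrow's first-order condition: 162 - q_Y - (1/2)(q_B) = 0.
So q_B = (152 - (1/2)q_Y) and q_Y = (162 - (1/2)q_B).
Solving the pair: q_B = 284/3, q_Y = 344/3.
Total output Q = 628/3, so price P = 250 - (1/2)·(628/3) = 436/3.

145.33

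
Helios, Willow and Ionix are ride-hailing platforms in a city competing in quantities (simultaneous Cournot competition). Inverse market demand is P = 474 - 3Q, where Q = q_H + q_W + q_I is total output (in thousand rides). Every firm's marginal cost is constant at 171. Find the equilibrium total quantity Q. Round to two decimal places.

75.75

Each firm earns π_i = (474 - 3Q)q_i - 171q_i.
Setting ∂π_i/∂q_i = 0 with rivals' quantities fixed: 303 - 6q_i - 3·Σ_{j≠i} q_j = 0.
With identical firms every q_j equals q_i, so Σ_{j≠i} q_j = 2q_i and 303 = 12q_i, giving q_i = 101/4.
Total output Q = 101/4 + 101/4 + 101/4 = 303/4.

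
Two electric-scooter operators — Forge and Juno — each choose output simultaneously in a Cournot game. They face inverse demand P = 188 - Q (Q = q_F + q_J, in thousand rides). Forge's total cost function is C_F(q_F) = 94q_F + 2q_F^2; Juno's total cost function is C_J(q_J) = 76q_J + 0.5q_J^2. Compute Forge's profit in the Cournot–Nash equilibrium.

300

Forge's profit: π_F = (188 - Q)q_F - (94q_F + 2q_F²). Setting ∂π_F/∂q_F = 0: 94 - 6q_F - (q_J) = 0.
Juno's profit: π_J = (188 - Q)q_J - (76q_J + (1/2)q_J²). Setting ∂π_J/∂q_J = 0: 112 - 3q_J - (q_F) = 0.
Best responses: q_F = (94 - q_J)/6, q_J = (112 - q_F)/3.
Solving the pair: q_F = 10, q_J = 34.
Price P = 188 - 44 = 144.
Forge's profit: 144·10 - 94·10 - 2·10² = 300.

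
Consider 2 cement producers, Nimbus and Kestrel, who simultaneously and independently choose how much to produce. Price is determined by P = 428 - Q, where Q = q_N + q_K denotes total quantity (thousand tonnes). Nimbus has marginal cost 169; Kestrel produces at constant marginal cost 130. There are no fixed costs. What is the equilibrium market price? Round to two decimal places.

Nimbus's profit: π_N = (428 - Q)q_N - (169q_N). Setting ∂π_N/∂q_N = 0: 259 - 2q_N - (q_K) = 0.
Kestrel's first-order condition: 298 - 2q_K - (q_N) = 0.
So q_N = (259 - q_K)/2 and q_K = (298 - q_N)/2.
Solving the pair: q_N = 220/3, q_K = 337/3.
Total output Q = 557/3, so price P = 428 - 557/3 = 727/3.

242.33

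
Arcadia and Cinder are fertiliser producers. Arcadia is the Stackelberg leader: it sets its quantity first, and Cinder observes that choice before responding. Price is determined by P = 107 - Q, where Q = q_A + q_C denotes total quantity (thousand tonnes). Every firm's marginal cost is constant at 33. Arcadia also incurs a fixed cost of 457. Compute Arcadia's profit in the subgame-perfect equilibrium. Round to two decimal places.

Solve by backward induction. Given q_A, the follower Cinder maximises π_C = (107 - q_A - q_C)q_C - 33q_C.
Follower FOC: 74 - q_A - 2q_C = 0, so q_C(q_A) = (74 - q_A)/2.
Arcadia substitutes q_C(q_A) into its own profit: π_A = q_A(107 - q_A - (74 - q_A)/2) - 33q_A = (70 - (1/2)q_A)q_A - 33q_A.
The leader's first-order condition 37 - q_A = 0 yields q_A = 37.
Then q_C = (74 - 37)/2 = 37/2.
Price P = 107 - 111/2 = 103/2.
Arcadia's profit: (103/2 - 33)·37 - 457 = 455/2.

227.50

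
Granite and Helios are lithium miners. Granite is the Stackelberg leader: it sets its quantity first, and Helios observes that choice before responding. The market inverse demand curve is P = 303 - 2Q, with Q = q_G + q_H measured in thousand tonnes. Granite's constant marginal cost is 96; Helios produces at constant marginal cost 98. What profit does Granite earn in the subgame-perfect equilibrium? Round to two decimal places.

2730.06

The follower Helios best-responds to any q_G: π_H = (303 - 2Q)q_H - 98q_H.
Follower FOC: 205 - 2q_G - 4q_H = 0, so q_H(q_G) = (205 - 2q_G)/4.
Granite substitutes q_H(q_G) into its own profit: π_G = q_G(303 - 2q_G - (205 - 2q_G)/2) - 96q_G = (401/2 - q_G)q_G - 96q_G.
Maximising: ∂π_G/∂q_G = 209/2 - 2q_G = 0, giving q_G = 209/4.
Then q_H = (205 - 2·(209/4))/4 = 201/8.
Price P = 303 - 2·(619/8) = 593/4.
Granite's profit: (593/4 - 96)·(209/4) = 2730.0625.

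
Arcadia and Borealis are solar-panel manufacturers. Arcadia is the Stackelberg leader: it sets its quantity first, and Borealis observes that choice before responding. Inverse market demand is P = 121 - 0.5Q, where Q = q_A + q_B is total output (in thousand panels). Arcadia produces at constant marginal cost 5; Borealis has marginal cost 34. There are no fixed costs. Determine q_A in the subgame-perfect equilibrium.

The follower Borealis best-responds to any q_A: π_B = (121 - 0.5Q)q_B - 34q_B.
Follower FOC: 87 - (1/2)q_A - q_B = 0, so q_B(q_A) = (87 - (1/2)q_A).
The leader anticipates this reaction. Substituting into P = 121 - 0.5Q gives P = 155/2 - (1/4)q_A, so π_A = (155/2 - (1/4)q_A)q_A - 5q_A.
The leader's first-order condition 145/2 - (1/2)q_A = 0 yields q_A = 145.
Then q_B = (87 - (1/2)·145) = 29/2.

145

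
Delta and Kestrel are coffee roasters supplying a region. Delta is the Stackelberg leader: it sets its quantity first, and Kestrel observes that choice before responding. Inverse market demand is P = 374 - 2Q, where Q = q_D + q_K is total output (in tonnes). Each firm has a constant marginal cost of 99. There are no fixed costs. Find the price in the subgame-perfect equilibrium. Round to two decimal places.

167.75

The follower Kestrel best-responds to any q_D: π_K = (374 - 2Q)q_K - 99q_K.
∂π_K/∂q_K = 275 - 2q_D - 4q_K = 0 gives the reaction function q_K = (275 - 2q_D)/4.
Delta substitutes q_K(q_D) into its own profit: π_D = q_D(374 - 2q_D - (275 - 2q_D)/2) - 99q_D = (473/2 - q_D)q_D - 99q_D.
Leader FOC: 275/2 - 2q_D = 0, so q_D = 275/4.
Then q_K = (275 - 2·(275/4))/4 = 275/8.
Total output Q = 825/8, so price P = 374 - 2·(825/8) = 671/4.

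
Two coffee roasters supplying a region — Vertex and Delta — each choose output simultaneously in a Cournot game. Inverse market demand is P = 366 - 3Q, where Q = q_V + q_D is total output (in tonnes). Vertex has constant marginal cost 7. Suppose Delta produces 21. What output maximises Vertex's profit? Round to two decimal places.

With the rival's output fixed at 21, Vertex's profit is π_V = (366 - 3·21 - 3q_V)q_V - (7q_V) = (303 - 3q_V)q_V - (7q_V).
∂π_V/∂q_V = 296 - 6q_V = 0, so q_V = 148/3.

49.33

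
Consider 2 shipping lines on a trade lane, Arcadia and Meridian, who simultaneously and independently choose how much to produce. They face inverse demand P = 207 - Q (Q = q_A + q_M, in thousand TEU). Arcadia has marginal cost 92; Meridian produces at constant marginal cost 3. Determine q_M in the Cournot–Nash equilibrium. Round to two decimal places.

Arcadia's profit: π_A = (207 - Q)q_A - (92q_A). Setting ∂π_A/∂q_A = 0: 115 - 2q_A - (q_M) = 0.
Meridian's profit: π_M = (207 - Q)q_M - (3q_M). Setting ∂π_M/∂q_M = 0: 204 - 2q_M - (q_A) = 0.
Rearranging gives the reaction functions q_A = (115 - q_M)/2 and q_M = (204 - q_A)/2.
Solving the pair: q_A = 26/3, q_M = 293/3.

97.67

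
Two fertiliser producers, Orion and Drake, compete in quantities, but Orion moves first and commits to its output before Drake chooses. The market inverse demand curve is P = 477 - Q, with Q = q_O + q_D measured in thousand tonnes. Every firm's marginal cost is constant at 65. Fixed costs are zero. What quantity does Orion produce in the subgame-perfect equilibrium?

Solve by backward induction. Given q_O, the follower Drake maximises π_D = (477 - q_O - q_D)q_D - 65q_D.
Follower FOC: 412 - q_O - 2q_D = 0, so q_D(q_O) = (412 - q_O)/2.
Orion substitutes q_D(q_O) into its own profit: π_O = q_O(477 - q_O - (412 - q_O)/2) - 65q_O = (271 - (1/2)q_O)q_O - 65q_O.
Maximising: ∂π_O/∂q_O = 206 - q_O = 0, giving q_O = 206.
Then q_D = (412 - 206)/2 = 103.

206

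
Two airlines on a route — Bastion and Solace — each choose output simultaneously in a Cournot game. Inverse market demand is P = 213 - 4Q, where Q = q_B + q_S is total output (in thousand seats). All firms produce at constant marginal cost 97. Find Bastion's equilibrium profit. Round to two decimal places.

373.78

A representative firm's profit is π_i = q_i(213 - 4Q) - 97q_i.
First-order condition (treating rivals' output as given): 116 - 8q_i - 4q_j = 0.
By symmetry each firm produces the same amount; substituting q_j = q_i yields q_i = 116/12 = 29/3.
Price P = 213 - 4·(58/3) = 407/3.
Bastion's profit: (407/3 - 97)·(29/3) = 373.7778.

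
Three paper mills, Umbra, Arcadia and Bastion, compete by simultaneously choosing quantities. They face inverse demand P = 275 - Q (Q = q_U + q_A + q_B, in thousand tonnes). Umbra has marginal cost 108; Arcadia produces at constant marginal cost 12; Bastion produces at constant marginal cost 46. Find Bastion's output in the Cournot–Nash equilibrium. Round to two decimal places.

64.25

Umbra's profit: π_U = (275 - Q)q_U - (108q_U). Setting ∂π_U/∂q_U = 0: 167 - 2q_U - (q_A + q_B) = 0.
Arcadia's profit: π_A = (275 - Q)q_A - (12q_A). Setting ∂π_A/∂q_A = 0: 263 - 2q_A - (q_U + q_B) = 0.
Bastion's first-order condition: 229 - 2q_B - (q_U + q_A) = 0.
Adding the 3 conditions: 659 − 2Q − 2Q = 0, i.e. Q = 659/4.
Back-substituting: q_U = (167 − 659/4) = 9/4, q_A = (263 − 659/4) = 393/4, q_B = (229 − 659/4) = 257/4.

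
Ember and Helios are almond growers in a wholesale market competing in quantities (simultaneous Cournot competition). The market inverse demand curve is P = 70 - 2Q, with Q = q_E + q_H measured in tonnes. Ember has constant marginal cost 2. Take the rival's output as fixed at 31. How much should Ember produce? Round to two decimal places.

With the rival's output fixed at 31, Ember's profit is π_E = (70 - 2·31 - 2q_E)q_E - (2q_E) = (8 - 2q_E)q_E - (2q_E).
∂π_E/∂q_E = 6 - 4q_E = 0, so q_E = 3/2.

1.50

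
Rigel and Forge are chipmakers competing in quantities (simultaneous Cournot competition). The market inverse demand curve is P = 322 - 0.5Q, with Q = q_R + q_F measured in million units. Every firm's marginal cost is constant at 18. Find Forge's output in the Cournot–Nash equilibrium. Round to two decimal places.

A representative firm's profit is π_i = q_i(322 - 0.5Q) - 18q_i.
Setting ∂π_i/∂q_i = 0 with rivals' quantities fixed: 304 - q_i - (1/2)q_j = 0.
With identical firms every q_j equals q_i, so q_j = q_i and 304 = (3/2)q_i, giving q_i = 608/3.

202.67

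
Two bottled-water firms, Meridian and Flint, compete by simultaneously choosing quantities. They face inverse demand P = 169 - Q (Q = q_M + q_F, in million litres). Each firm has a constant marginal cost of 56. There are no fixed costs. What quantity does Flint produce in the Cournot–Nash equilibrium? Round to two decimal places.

37.67

Each firm earns π_i = (169 - Q)q_i - 56q_i.
Setting ∂π_i/∂q_i = 0 with rivals' quantities fixed: 113 - 2q_i - q_j = 0.
By symmetry each firm produces the same amount; substituting q_j = q_i yields q_i = 113/3.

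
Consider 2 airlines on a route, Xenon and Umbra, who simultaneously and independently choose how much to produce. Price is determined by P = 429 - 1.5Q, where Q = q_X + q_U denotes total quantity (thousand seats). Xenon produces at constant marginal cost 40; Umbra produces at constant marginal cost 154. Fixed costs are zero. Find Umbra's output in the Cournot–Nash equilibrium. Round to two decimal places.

Xenon's profit: π_X = (429 - 1.5Q)q_X - (40q_X). Setting ∂π_X/∂q_X = 0: 389 - 3q_X - (3/2)(q_U) = 0.
Umbra's profit: π_U = (429 - 1.5Q)q_U - (154q_U). Setting ∂π_U/∂q_U = 0: 275 - 3q_U - (3/2)(q_X) = 0.
Best responses: q_X = (389 - (3/2)q_U)/3, q_U = (275 - (3/2)q_X)/3.
Solving the pair: q_X = 1006/9, q_U = 322/9.

35.78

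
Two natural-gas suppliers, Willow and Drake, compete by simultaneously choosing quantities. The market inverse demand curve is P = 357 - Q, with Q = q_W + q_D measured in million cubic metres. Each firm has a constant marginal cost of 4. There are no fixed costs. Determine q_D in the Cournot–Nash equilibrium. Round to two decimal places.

Each firm earns π_i = (357 - Q)q_i - 4q_i.
Setting ∂π_i/∂q_i = 0 with rivals' quantities fixed: 353 - 2q_i - q_j = 0.
With identical firms every q_j equals q_i, so q_j = q_i and 353 = 3q_i, giving q_i = 353/3.

117.67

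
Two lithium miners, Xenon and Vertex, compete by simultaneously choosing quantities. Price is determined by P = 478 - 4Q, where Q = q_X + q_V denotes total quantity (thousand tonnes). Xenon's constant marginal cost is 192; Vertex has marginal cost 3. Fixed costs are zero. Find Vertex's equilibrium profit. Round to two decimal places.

Xenon's profit: π_X = (478 - 4Q)q_X - (192q_X). Setting ∂π_X/∂q_X = 0: 286 - 8q_X - 4(q_V) = 0.
Vertex's first-order condition: 475 - 8q_V - 4(q_X) = 0.
Best responses: q_X = (286 - 4q_V)/8, q_V = (475 - 4q_X)/8.
Substituting one into the other gives q_X = 97/12 and q_V = 166/3.
Price P = 478 - 4·(761/12) = 673/3.
Vertex's profit: (673/3 - 3)·(166/3) = 12247.1111.

12247.11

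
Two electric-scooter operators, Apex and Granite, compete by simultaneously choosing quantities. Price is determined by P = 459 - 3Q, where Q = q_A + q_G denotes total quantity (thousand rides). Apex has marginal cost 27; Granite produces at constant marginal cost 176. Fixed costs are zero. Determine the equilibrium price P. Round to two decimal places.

Apex's profit: π_A = (459 - 3Q)q_A - (27q_A). Setting ∂π_A/∂q_A = 0: 432 - 6q_A - 3(q_G) = 0.
Granite's profit: π_G = (459 - 3Q)q_G - (176q_G). Setting ∂π_G/∂q_G = 0: 283 - 6q_G - 3(q_A) = 0.
Best responses: q_A = (432 - 3q_G)/6, q_G = (283 - 3q_A)/6.
Substituting one into the other gives q_A = 581/9 and q_G = 134/9.
Total output Q = 715/9, so price P = 459 - 3·(715/9) = 662/3.

220.67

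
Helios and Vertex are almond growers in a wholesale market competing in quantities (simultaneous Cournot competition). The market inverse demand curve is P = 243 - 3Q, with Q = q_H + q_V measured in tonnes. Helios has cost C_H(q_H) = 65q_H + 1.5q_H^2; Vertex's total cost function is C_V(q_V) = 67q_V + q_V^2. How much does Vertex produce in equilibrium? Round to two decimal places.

Helios's profit: π_H = (243 - 3Q)q_H - (65q_H + (3/2)q_H²). Setting ∂π_H/∂q_H = 0: 178 - 9q_H - 3(q_V) = 0.
Vertex's profit: π_V = (243 - 3Q)q_V - (67q_V + q_V²). Setting ∂π_V/∂q_V = 0: 176 - 8q_V - 3(q_H) = 0.
So q_H = (178 - 3q_V)/9 and q_V = (176 - 3q_H)/8.
Solving the pair: q_H = 128/9, q_V = 50/3.

16.67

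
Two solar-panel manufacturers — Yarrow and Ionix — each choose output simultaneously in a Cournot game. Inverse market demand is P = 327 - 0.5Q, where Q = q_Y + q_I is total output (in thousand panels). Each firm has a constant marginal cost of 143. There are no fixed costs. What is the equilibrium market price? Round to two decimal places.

204.33

Each firm earns π_i = (327 - 0.5Q)q_i - 143q_i.
First-order condition (treating rivals' output as given): 184 - q_i - (1/2)q_j = 0.
By symmetry each firm produces the same amount; substituting q_j = q_i yields q_i = 184/(3/2) = 368/3.
Total output Q = 736/3, so price P = 327 - (1/2)·(736/3) = 613/3.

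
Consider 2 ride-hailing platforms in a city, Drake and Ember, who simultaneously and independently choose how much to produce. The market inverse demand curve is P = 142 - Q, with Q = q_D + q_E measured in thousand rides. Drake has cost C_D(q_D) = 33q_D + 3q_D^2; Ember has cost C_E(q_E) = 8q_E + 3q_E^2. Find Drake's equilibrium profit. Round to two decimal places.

548.90

Drake's profit: π_D = (142 - Q)q_D - (33q_D + 3q_D²). Setting ∂π_D/∂q_D = 0: 109 - 8q_D - (q_E) = 0.
Ember's first-order condition: 134 - 8q_E - (q_D) = 0.
Rearranging gives the reaction functions q_D = (109 - q_E)/8 and q_E = (134 - q_D)/8.
Substituting one into the other gives q_D = 82/7 and q_E = 107/7.
Price P = 142 - 27 = 115.
Drake's profit: 115·(82/7) - 33·(82/7) - 3(82/7)² = 548.8980.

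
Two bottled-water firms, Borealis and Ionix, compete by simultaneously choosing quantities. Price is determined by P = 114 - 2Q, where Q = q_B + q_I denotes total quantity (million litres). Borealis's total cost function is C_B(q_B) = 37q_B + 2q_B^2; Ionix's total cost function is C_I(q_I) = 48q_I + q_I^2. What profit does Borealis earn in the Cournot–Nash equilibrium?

Borealis's profit: π_B = (114 - 2Q)q_B - (37q_B + 2q_B²). Setting ∂π_B/∂q_B = 0: 77 - 8q_B - 2(q_I) = 0.
Ionix's first-order condition: 66 - 6q_I - 2(q_B) = 0.
Best responses: q_B = (77 - 2q_I)/8, q_I = (66 - 2q_B)/6.
Solving the pair: q_B = 15/2, q_I = 17/2.
Price P = 114 - 2·16 = 82.
Borealis's profit: 82·(15/2) - 37·(15/2) - 2(15/2)² = 225.

225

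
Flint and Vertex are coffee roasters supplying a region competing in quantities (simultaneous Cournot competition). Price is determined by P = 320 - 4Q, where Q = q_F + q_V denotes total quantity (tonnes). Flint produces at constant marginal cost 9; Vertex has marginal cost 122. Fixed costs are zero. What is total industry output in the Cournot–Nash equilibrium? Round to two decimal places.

42.42

Flint's profit: π_F = (320 - 4Q)q_F - (9q_F). Setting ∂π_F/∂q_F = 0: 311 - 8q_F - 4(q_V) = 0.
Vertex's first-order condition: 198 - 8q_V - 4(q_F) = 0.
Rearranging gives the reaction functions q_F = (311 - 4q_V)/8 and q_V = (198 - 4q_F)/8.
Solving the pair: q_F = 106/3, q_V = 85/12.
Total output Q = 106/3 + 85/12 = 509/12.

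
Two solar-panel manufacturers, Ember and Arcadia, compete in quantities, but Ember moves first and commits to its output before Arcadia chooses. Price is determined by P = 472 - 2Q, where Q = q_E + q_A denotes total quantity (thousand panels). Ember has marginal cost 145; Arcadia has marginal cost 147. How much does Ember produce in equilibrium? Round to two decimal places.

82.25

The follower Arcadia best-responds to any q_E: π_A = (472 - 2Q)q_A - 147q_A.
Setting the follower's marginal profit to zero, 325 - 2q_E - 4q_A = 0, i.e. q_A = (325 - 2q_E)/4.
The leader anticipates this reaction. Substituting into P = 472 - 2Q gives P = 619/2 - q_E, so π_E = (619/2 - q_E)q_E - 145q_E.
Maximising: ∂π_E/∂q_E = 329/2 - 2q_E = 0, giving q_E = 329/4.
Then q_A = (325 - 2·(329/4))/4 = 321/8.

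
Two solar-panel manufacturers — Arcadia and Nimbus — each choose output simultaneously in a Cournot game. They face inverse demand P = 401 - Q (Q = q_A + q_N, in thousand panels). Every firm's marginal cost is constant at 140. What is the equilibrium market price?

A representative firm's profit is π_i = q_i(401 - Q) - 140q_i.
Setting ∂π_i/∂q_i = 0 with rivals' quantities fixed: 261 - 2q_i - q_j = 0.
By symmetry each firm produces the same amount; substituting q_j = q_i yields q_i = 261/3 = 87.
Total output Q = 174, so price P = 401 - 174 = 227.

227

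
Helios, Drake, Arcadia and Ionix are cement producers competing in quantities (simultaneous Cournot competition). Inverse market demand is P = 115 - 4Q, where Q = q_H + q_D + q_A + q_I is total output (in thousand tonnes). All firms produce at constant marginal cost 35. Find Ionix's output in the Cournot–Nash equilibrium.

4

Each firm earns π_i = (115 - 4Q)q_i - 35q_i.
First-order condition (treating rivals' output as given): 80 - 8q_i - 4·Σ_{j≠i} q_j = 0.
By symmetry each firm produces the same amount; substituting Σ_{j≠i} q_j = 3q_i yields q_i = 80/20 = 4.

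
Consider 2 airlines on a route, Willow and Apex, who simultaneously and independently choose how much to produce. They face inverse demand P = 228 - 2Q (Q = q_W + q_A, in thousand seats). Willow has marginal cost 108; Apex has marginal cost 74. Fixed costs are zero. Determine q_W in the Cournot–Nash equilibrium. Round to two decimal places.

Willow's profit: π_W = (228 - 2Q)q_W - (108q_W). Setting ∂π_W/∂q_W = 0: 120 - 4q_W - 2(q_A) = 0.
Apex's profit: π_A = (228 - 2Q)q_A - (74q_A). Setting ∂π_A/∂q_A = 0: 154 - 4q_A - 2(q_W) = 0.
Rearranging gives the reaction functions q_W = (120 - 2q_A)/4 and q_A = (154 - 2q_W)/4.
Solving the pair: q_W = 43/3, q_A = 94/3.

14.33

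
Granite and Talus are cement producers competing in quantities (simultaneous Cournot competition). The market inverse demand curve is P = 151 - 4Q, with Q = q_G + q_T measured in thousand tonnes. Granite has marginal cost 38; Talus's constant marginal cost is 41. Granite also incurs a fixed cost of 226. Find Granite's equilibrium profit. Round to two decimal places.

Granite's profit: π_G = (151 - 4Q)q_G - (38q_G). Setting ∂π_G/∂q_G = 0: 113 - 8q_G - 4(q_T) = 0.
Talus's profit: π_T = (151 - 4Q)q_T - (41q_T). Setting ∂π_T/∂q_T = 0: 110 - 8q_T - 4(q_G) = 0.
So q_G = (113 - 4q_T)/8 and q_T = (110 - 4q_G)/8.
Solving the pair: q_G = 29/3, q_T = 107/12.
Price P = 151 - 4·(223/12) = 230/3.
Granite's profit: (230/3 - 38)·(29/3) - 226 = 1330/9.

147.78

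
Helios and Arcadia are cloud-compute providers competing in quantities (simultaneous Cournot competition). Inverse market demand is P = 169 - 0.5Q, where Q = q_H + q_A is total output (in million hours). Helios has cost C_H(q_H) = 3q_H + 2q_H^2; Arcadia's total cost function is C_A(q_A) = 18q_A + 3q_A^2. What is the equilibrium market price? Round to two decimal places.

143.70

Helios's profit: π_H = (169 - 0.5Q)q_H - (3q_H + 2q_H²). Setting ∂π_H/∂q_H = 0: 166 - 5q_H - (1/2)(q_A) = 0.
Arcadia's first-order condition: 151 - 7q_A - (1/2)(q_H) = 0.
Best responses: q_H = (166 - (1/2)q_A)/5, q_A = (151 - (1/2)q_H)/7.
Substituting one into the other gives q_H = 31.2662 and q_A = 19.3381.
Total output Q = 50.6043, so price P = 169 - (1/2)·50.6043 = 143.6978.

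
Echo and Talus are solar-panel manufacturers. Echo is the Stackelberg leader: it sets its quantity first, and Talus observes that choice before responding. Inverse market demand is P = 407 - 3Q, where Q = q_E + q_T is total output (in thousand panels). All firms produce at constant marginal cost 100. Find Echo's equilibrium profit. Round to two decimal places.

The follower Talus best-responds to any q_E: π_T = (407 - 3Q)q_T - 100q_T.
Setting the follower's marginal profit to zero, 307 - 3q_E - 6q_T = 0, i.e. q_T = (307 - 3q_E)/6.
Echo substitutes q_T(q_E) into its own profit: π_E = q_E(407 - 3q_E - (307 - 3q_E)/2) - 100q_E = (507/2 - (3/2)q_E)q_E - 100q_E.
The leader's first-order condition 307/2 - 3q_E = 0 yields q_E = 307/6.
Then q_T = (307 - 3·(307/6))/6 = 307/12.
Price P = 407 - 3·(307/4) = 707/4.
Echo's profit: (707/4 - 100)·(307/6) = 3927.0417.

3927.04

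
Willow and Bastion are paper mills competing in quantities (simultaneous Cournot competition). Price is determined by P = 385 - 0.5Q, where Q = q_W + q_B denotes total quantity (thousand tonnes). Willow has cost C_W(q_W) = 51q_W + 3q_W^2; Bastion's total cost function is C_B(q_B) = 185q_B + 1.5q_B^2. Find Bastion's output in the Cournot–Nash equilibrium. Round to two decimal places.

Willow's profit: π_W = (385 - 0.5Q)q_W - (51q_W + 3q_W²). Setting ∂π_W/∂q_W = 0: 334 - 7q_W - (1/2)(q_B) = 0.
Bastion's first-order condition: 200 - 4q_B - (1/2)(q_W) = 0.
Best responses: q_W = (334 - (1/2)q_B)/7, q_B = (200 - (1/2)q_W)/4.
Substituting one into the other gives q_W = 1648/37 and q_B = 1644/37.

44.43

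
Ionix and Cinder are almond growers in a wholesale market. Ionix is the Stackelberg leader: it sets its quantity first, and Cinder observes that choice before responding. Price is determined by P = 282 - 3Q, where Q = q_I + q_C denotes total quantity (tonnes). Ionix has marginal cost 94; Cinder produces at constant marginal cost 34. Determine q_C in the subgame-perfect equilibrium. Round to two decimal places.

Solve by backward induction. Given q_I, the follower Cinder maximises π_C = (282 - 3q_I - 3q_C)q_C - 34q_C.
Follower FOC: 248 - 3q_I - 6q_C = 0, so q_C(q_I) = (248 - 3q_I)/6.
The leader anticipates this reaction. Substituting into P = 282 - 3Q gives P = 158 - (3/2)q_I, so π_I = (158 - (3/2)q_I)q_I - 94q_I.
The leader's first-order condition 64 - 3q_I = 0 yields q_I = 64/3.
Then q_C = (248 - 3·(64/3))/6 = 92/3.

30.67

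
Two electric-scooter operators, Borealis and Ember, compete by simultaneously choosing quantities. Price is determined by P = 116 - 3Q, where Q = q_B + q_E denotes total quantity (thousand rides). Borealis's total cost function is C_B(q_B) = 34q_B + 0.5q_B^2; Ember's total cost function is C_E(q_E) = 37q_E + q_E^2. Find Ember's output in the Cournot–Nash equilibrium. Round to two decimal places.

6.53

Borealis's profit: π_B = (116 - 3Q)q_B - (34q_B + (1/2)q_B²). Setting ∂π_B/∂q_B = 0: 82 - 7q_B - 3(q_E) = 0.
Ember's first-order condition: 79 - 8q_E - 3(q_B) = 0.
So q_B = (82 - 3q_E)/7 and q_E = (79 - 3q_B)/8.
Substituting one into the other gives q_B = 419/47 and q_E = 307/47.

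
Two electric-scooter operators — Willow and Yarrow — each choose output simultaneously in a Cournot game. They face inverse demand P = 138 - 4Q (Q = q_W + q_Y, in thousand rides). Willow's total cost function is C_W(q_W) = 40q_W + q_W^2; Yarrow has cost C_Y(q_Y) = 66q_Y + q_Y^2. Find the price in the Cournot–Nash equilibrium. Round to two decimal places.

Willow's profit: π_W = (138 - 4Q)q_W - (40q_W + q_W²). Setting ∂π_W/∂q_W = 0: 98 - 10q_W - 4(q_Y) = 0.
Yarrow's first-order condition: 72 - 10q_Y - 4(q_W) = 0.
Rearranging gives the reaction functions q_W = (98 - 4q_Y)/10 and q_Y = (72 - 4q_W)/10.
Solving the pair: q_W = 173/21, q_Y = 82/21.
Total output Q = 85/7, so price P = 138 - 4·(85/7) = 626/7.

89.43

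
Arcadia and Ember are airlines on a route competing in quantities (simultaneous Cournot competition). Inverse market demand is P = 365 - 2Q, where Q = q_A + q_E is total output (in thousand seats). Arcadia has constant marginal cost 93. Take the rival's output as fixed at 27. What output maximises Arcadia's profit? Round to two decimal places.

54.50

With the rival's output fixed at 27, Arcadia's profit is π_A = (365 - 2·27 - 2q_A)q_A - (93q_A) = (311 - 2q_A)q_A - (93q_A).
∂π_A/∂q_A = 218 - 4q_A = 0, so q_A = 109/2.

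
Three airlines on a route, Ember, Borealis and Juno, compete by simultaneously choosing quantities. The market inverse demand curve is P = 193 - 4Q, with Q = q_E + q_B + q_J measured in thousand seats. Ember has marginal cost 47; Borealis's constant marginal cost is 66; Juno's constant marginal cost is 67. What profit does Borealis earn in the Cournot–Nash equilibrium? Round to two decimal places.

185.64

Ember's profit: π_E = (193 - 4Q)q_E - (47q_E). Setting ∂π_E/∂q_E = 0: 146 - 8q_E - 4(q_B + q_J) = 0.
Borealis's first-order condition: 127 - 8q_B - 4(q_E + q_J) = 0.
Juno's first-order condition: 126 - 8q_J - 4(q_E + q_B) = 0.
Adding the 3 conditions: 399 − 8Q − 8Q = 0, i.e. Q = 399/16.
Back-substituting: q_E = (146 − 399/4)/4 = 185/16, q_B = (127 − 399/4)/4 = 109/16, q_J = (126 − 399/4)/4 = 105/16.
Price P = 193 - 4·(399/16) = 373/4.
Borealis's profit: (373/4 - 66)·(109/16) = 185.6406.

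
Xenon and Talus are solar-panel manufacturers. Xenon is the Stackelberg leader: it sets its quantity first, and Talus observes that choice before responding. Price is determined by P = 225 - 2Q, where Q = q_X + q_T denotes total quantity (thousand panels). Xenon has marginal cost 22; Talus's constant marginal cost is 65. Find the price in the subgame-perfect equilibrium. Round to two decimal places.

83.50

Solve by backward induction. Given q_X, the follower Talus maximises π_T = (225 - 2q_X - 2q_T)q_T - 65q_T.
∂π_T/∂q_T = 160 - 2q_X - 4q_T = 0 gives the reaction function q_T = (160 - 2q_X)/4.
Xenon substitutes q_T(q_X) into its own profit: π_X = q_X(225 - 2q_X - (160 - 2q_X)/2) - 22q_X = (145 - q_X)q_X - 22q_X.
Leader FOC: 123 - 2q_X = 0, so q_X = 123/2.
Then q_T = (160 - 2·(123/2))/4 = 37/4.
Total output Q = 283/4, so price P = 225 - 2·(283/4) = 167/2.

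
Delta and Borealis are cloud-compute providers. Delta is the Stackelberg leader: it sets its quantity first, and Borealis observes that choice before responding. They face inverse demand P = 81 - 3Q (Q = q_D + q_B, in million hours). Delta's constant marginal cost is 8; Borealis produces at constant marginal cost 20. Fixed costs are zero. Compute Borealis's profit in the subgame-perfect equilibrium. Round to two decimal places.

The follower Borealis best-responds to any q_D: π_B = (81 - 3Q)q_B - 20q_B.
Setting the follower's marginal profit to zero, 61 - 3q_D - 6q_B = 0, i.e. q_B = (61 - 3q_D)/6.
Delta substitutes q_B(q_D) into its own profit: π_D = q_D(81 - 3q_D - (61 - 3q_D)/2) - 8q_D = (101/2 - (3/2)q_D)q_D - 8q_D.
The leader's first-order condition 85/2 - 3q_D = 0 yields q_D = 85/6.
Then q_B = (61 - 3·(85/6))/6 = 37/12.
Price P = 81 - 3·(69/4) = 117/4.
Borealis's profit: (117/4 - 20)·(37/12) = 1369/48.

28.52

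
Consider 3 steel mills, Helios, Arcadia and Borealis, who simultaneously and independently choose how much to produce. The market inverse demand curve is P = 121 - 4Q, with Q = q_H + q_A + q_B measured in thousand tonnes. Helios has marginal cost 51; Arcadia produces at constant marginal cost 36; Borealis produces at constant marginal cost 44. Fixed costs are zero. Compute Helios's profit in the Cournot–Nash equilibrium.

36

Helios's profit: π_H = (121 - 4Q)q_H - (51q_H). Setting ∂π_H/∂q_H = 0: 70 - 8q_H - 4(q_A + q_B) = 0.
Arcadia's profit: π_A = (121 - 4Q)q_A - (36q_A). Setting ∂π_A/∂q_A = 0: 85 - 8q_A - 4(q_H + q_B) = 0.
Borealis's first-order condition: 77 - 8q_B - 4(q_H + q_A) = 0.
Summing all 3 equations gives 232 − 16Q = 0, hence Q = 29/2.
Back-substituting: q_H = (70 − 58)/4 = 3, q_A = (85 − 58)/4 = 27/4, q_B = (77 − 58)/4 = 19/4.
Price P = 121 - 4·(29/2) = 63.
Helios's profit: (63 - 51)·3 = 36.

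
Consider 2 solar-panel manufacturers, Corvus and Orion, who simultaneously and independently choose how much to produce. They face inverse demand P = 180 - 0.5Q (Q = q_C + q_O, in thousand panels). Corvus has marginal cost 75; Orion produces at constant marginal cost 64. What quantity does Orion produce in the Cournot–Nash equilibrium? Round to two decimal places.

Corvus's profit: π_C = (180 - 0.5Q)q_C - (75q_C). Setting ∂π_C/∂q_C = 0: 105 - q_C - (1/2)(q_O) = 0.
Orion's first-order condition: 116 - q_O - (1/2)(q_C) = 0.
Rearranging gives the reaction functions q_C = (105 - (1/2)q_O) and q_O = (116 - (1/2)q_C).
Solving the pair: q_C = 188/3, q_O = 254/3.

84.67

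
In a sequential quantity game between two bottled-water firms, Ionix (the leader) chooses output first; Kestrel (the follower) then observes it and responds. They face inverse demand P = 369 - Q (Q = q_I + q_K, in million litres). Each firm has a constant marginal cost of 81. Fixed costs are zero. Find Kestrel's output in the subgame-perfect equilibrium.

72

The follower Kestrel best-responds to any q_I: π_K = (369 - Q)q_K - 81q_K.
Setting the follower's marginal profit to zero, 288 - q_I - 2q_K = 0, i.e. q_K = (288 - q_I)/2.
Ionix substitutes q_K(q_I) into its own profit: π_I = q_I(369 - q_I - (288 - q_I)/2) - 81q_I = (225 - (1/2)q_I)q_I - 81q_I.
Leader FOC: 144 - q_I = 0, so q_I = 144.
Then q_K = (288 - 144)/2 = 72.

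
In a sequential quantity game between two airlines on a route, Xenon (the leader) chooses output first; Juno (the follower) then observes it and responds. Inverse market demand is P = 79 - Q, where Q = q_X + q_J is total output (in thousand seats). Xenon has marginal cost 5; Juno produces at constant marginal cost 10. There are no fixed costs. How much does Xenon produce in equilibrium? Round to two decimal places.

39.50

The follower Juno best-responds to any q_X: π_J = (79 - Q)q_J - 10q_J.
∂π_J/∂q_J = 69 - q_X - 2q_J = 0 gives the reaction function q_J = (69 - q_X)/2.
The leader anticipates this reaction. Substituting into P = 79 - Q gives P = 89/2 - (1/2)q_X, so π_X = (89/2 - (1/2)q_X)q_X - 5q_X.
Leader FOC: 79/2 - q_X = 0, so q_X = 79/2.
Then q_J = (69 - 79/2)/2 = 59/4.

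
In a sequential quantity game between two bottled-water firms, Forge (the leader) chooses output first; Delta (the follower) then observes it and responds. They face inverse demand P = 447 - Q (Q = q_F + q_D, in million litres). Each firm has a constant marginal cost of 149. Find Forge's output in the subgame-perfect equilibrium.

The follower Delta best-responds to any q_F: π_D = (447 - Q)q_D - 149q_D.
Setting the follower's marginal profit to zero, 298 - q_F - 2q_D = 0, i.e. q_D = (298 - q_F)/2.
The leader anticipates this reaction. Substituting into P = 447 - Q gives P = 298 - (1/2)q_F, so π_F = (298 - (1/2)q_F)q_F - 149q_F.
The leader's first-order condition 149 - q_F = 0 yields q_F = 149.
Then q_D = (298 - 149)/2 = 149/2.

149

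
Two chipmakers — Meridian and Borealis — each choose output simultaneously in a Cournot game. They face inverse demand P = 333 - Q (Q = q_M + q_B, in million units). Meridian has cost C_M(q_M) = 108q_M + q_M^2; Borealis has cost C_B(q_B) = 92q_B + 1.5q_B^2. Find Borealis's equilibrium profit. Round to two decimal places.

Meridian's profit: π_M = (333 - Q)q_M - (108q_M + q_M²). Setting ∂π_M/∂q_M = 0: 225 - 4q_M - (q_B) = 0.
Borealis's first-order condition: 241 - 5q_B - (q_M) = 0.
So q_M = (225 - q_B)/4 and q_B = (241 - q_M)/5.
Solving the pair: q_M = 884/19, q_B = 739/19.
Price P = 333 - 1623/19 = 247.5789.
Borealis's profit: 247.5789·(739/19) - 92·(739/19) - (3/2)(739/19)² = 3782.0014.

3782.00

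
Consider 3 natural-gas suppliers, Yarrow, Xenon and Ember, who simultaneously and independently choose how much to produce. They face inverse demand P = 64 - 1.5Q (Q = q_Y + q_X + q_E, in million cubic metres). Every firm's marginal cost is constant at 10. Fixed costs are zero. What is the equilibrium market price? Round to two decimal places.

23.50

Each firm earns π_i = (64 - 1.5Q)q_i - 10q_i.
Setting ∂π_i/∂q_i = 0 with rivals' quantities fixed: 54 - 3q_i - (3/2)·Σ_{j≠i} q_j = 0.
By symmetry each firm produces the same amount; substituting Σ_{j≠i} q_j = 2q_i yields q_i = 54/6 = 9.
Total output Q = 27, so price P = 64 - (3/2)·27 = 47/2.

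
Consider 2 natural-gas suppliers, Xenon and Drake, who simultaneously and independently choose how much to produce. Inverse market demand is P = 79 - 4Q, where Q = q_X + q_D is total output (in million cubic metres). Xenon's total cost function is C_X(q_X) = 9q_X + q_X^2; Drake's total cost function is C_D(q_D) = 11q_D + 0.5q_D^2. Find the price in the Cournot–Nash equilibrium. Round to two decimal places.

38.03

Xenon's profit: π_X = (79 - 4Q)q_X - (9q_X + q_X²). Setting ∂π_X/∂q_X = 0: 70 - 10q_X - 4(q_D) = 0.
Drake's first-order condition: 68 - 9q_D - 4(q_X) = 0.
Best responses: q_X = (70 - 4q_D)/10, q_D = (68 - 4q_X)/9.
Substituting one into the other gives q_X = 179/37 and q_D = 200/37.
Total output Q = 379/37, so price P = 79 - 4·(379/37) = 1407/37.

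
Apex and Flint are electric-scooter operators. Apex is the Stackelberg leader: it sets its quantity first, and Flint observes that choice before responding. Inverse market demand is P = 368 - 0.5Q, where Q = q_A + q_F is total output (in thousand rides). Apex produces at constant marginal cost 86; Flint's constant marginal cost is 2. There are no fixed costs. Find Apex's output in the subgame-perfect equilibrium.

198

Solve by backward induction. Given q_A, the follower Flint maximises π_F = (368 - (1/2)q_A - (1/2)q_F)q_F - 2q_F.
∂π_F/∂q_F = 366 - (1/2)q_A - q_F = 0 gives the reaction function q_F = (366 - (1/2)q_A).
Apex substitutes q_F(q_A) into its own profit: π_A = q_A(368 - (1/2)q_A - (366 - (1/2)q_A)/2) - 86q_A = (185 - (1/4)q_A)q_A - 86q_A.
Leader FOC: 99 - (1/2)q_A = 0, so q_A = 198.
Then q_F = (366 - (1/2)·198) = 267.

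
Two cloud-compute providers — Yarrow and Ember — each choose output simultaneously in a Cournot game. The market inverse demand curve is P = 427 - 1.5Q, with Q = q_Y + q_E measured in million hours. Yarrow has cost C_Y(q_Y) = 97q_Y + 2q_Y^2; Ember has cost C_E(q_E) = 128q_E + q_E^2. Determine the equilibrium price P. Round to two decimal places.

298.78

Yarrow's profit: π_Y = (427 - 1.5Q)q_Y - (97q_Y + 2q_Y²). Setting ∂π_Y/∂q_Y = 0: 330 - 7q_Y - (3/2)(q_E) = 0.
Ember's first-order condition: 299 - 5q_E - (3/2)(q_Y) = 0.
Best responses: q_Y = (330 - (3/2)q_E)/7, q_E = (299 - (3/2)q_Y)/5.
Solving the pair: q_Y = 36.6870, q_E = 48.7939.
Total output Q = 85.4809, so price P = 427 - (3/2)·85.4809 = 298.7786.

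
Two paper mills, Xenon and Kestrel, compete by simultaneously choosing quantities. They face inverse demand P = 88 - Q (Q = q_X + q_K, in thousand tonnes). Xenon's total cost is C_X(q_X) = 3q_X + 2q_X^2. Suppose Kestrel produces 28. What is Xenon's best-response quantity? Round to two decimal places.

9.50

With the rival's output fixed at 28, Xenon's profit is π_X = (88 - 28 - q_X)q_X - (3q_X + 2q_X²) = (60 - q_X)q_X - (3q_X + 2q_X²).
∂π_X/∂q_X = 57 - 6q_X = 0, so q_X = 19/2.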